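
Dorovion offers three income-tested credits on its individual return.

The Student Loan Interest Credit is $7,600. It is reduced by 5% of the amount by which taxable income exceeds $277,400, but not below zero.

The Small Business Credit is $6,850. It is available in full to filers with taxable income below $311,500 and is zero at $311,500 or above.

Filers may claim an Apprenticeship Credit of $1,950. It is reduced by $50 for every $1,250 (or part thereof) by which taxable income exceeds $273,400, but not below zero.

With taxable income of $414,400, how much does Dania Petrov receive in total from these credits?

$750

Student Loan Interest Credit: 5% of the $137,000 excess over $277,400 is $6,850; credit = $7,600 − $6,850 = $750.
Small Business Credit: $414,400 meets or exceeds the $311,500 cutoff, so the credit is $0.
Apprenticeship Credit: income exceeds $273,400 by $141,000 → 113 increments × $50 = $5,650 ≥ base, so the credit is $0.
Total: $750 + $0 + $0 = $750.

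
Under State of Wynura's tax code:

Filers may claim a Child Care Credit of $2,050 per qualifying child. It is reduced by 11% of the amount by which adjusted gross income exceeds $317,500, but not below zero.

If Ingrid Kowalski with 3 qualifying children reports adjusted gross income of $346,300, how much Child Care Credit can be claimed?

Child Care Credit: base = 3 × $2,050 = $6,150. 11% of the $28,800 excess over $317,500 is $3,168; credit = $6,150 − $3,168 = $2,982.

$2,982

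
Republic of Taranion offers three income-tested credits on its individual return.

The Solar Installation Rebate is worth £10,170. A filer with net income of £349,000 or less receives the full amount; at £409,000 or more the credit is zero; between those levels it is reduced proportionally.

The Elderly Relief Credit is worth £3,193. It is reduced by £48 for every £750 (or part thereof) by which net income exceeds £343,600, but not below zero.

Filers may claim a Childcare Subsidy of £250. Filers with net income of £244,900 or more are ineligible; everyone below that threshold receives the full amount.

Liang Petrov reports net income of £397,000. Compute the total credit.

£2,034

Solar Installation Rebate: £397,000 is £48,000 into a £60,000 phase-out range, leaving 12,000/60,000 of the credit: £10,170 × 12,000/60,000 = £2,034.
Elderly Relief Credit: income exceeds £343,600 by £53,400 → 72 increments × £48 = £3,456 ≥ base, so the credit is £0.
Childcare Subsidy: £397,000 meets or exceeds the £244,900 cutoff, so the credit is £0.
Total: £2,034 + £0 + £0 = £2,034.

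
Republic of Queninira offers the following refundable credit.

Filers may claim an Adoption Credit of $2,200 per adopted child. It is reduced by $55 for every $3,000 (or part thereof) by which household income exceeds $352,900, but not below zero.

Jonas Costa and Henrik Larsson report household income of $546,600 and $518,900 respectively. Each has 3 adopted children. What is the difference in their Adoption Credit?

Jonas ($546,600): Adoption Credit: base = 3 × $2,200 = $6,600. income exceeds $352,900 by $193,700, which is 65 full-or-partial $3,000 increments; reduction = 65 × $55 = $3,575, leaving $3,025.
Henrik ($518,900): Adoption Credit: base = 3 × $2,200 = $6,600. income exceeds $352,900 by $166,000, which is 56 full-or-partial $3,000 increments; reduction = 56 × $55 = $3,080, leaving $3,520.
Difference: |$3,025 − $3,520| = $495.

$495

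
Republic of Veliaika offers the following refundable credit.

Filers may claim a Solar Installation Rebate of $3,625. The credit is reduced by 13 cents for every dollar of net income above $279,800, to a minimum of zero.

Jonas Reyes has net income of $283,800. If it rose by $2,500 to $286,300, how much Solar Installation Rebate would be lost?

$325

At $283,800 — 13% of the $4,000 excess over $279,800 is $520; credit = $3,625 − $520 = $3,105.
At $286,300 — 13% of the $6,500 excess over $279,800 is $845; credit = $3,625 − $845 = $2,780.
Lost: $3,105 − $2,780 = $325.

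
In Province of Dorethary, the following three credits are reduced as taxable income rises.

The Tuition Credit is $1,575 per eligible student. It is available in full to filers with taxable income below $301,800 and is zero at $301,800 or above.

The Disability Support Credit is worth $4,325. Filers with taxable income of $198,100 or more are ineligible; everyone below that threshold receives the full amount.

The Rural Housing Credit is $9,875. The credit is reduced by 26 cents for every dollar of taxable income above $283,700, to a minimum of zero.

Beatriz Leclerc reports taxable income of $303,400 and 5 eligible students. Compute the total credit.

$4,753

Tuition Credit: base = 5 × $1,575 = $7,875. $303,400 meets or exceeds the $301,800 cutoff, so the credit is $0.
Disability Support Credit: $303,400 meets or exceeds the $198,100 cutoff, so the credit is $0.
Rural Housing Credit: 26% of the $19,700 excess over $283,700 is $5,122; credit = $9,875 − $5,122 = $4,753.
Total: $0 + $0 + $4,753 = $4,753.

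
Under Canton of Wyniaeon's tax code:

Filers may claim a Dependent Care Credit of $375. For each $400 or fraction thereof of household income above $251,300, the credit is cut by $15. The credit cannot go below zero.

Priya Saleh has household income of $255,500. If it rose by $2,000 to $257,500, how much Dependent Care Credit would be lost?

At $255,500 — income exceeds $251,300 by $4,200, which is 11 full-or-partial $400 increments; reduction = 11 × $15 = $165, leaving $210.
At $257,500 — income exceeds $251,300 by $6,200, which is 16 full-or-partial $400 increments; reduction = 16 × $15 = $240, leaving $135.
Lost: $210 − $135 = $75.

$75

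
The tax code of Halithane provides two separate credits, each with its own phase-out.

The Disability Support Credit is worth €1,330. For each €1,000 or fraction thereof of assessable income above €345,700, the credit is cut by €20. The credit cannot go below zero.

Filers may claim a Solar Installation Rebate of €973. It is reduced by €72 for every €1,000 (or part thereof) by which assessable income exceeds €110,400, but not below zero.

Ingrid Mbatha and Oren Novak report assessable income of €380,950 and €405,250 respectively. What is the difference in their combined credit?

€480

Ingrid (€380,950): Disability Support Credit: income exceeds €345,700 by €35,250, which is 36 full-or-partial €1,000 increments; reduction = 36 × €20 = €720, leaving €610. Solar Installation Rebate: income exceeds €110,400 by €270,550 → 271 increments × €72 = €19,512 ≥ base, so the credit is €0. total €610 + €0 = €610
Oren (€405,250): Disability Support Credit: income exceeds €345,700 by €59,550, which is 60 full-or-partial €1,000 increments; reduction = 60 × €20 = €1,200, leaving €130. Solar Installation Rebate: income exceeds €110,400 by €294,850 → 295 increments × €72 = €21,240 ≥ base, so the credit is €0. total €130 + €0 = €130
Difference: |€610 − €130| = €480.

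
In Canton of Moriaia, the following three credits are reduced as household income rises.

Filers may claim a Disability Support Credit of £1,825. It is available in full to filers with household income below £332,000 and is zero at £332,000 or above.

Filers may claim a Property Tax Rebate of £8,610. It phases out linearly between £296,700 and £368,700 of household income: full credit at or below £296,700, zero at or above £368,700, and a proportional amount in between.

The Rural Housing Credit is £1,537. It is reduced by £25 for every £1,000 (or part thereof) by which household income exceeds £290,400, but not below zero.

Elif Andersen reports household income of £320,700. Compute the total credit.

Disability Support Credit: £320,700 is below the £332,000 cutoff, so the full £1,825 applies.
Property Tax Rebate: £320,700 is £24,000 into a £72,000 phase-out range, leaving 48,000/72,000 of the credit: £8,610 × 48,000/72,000 = £5,740.
Rural Housing Credit: income exceeds £290,400 by £30,300, which is 31 full-or-partial £1,000 increments; reduction = 31 × £25 = £775, leaving £762.
Total: £1,825 + £5,740 + £762 = £8,327.

£8,327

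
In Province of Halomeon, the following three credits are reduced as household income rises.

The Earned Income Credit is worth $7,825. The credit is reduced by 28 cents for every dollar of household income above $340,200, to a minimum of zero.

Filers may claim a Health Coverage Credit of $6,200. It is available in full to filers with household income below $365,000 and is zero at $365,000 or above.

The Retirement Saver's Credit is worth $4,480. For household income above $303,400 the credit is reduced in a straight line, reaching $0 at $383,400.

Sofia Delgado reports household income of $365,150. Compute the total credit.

Earned Income Credit: 28% of the $24,950 excess over $340,200 is $6,986; credit = $7,825 − $6,986 = $839.
Health Coverage Credit: $365,150 meets or exceeds the $365,000 cutoff, so the credit is $0.
Retirement Saver's Credit: $365,150 is $61,750 into a $80,000 phase-out range, leaving 18,250/80,000 of the credit: $4,480 × 18,250/80,000 = $1,022.
Total: $839 + $0 + $1,022 = $1,861.

$1,861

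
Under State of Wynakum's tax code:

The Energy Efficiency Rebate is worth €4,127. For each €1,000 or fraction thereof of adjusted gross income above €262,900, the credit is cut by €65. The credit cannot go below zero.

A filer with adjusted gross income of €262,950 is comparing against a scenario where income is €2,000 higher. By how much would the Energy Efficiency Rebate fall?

At €262,950 — income exceeds €262,900 by €50, which is 1 full-or-partial €1,000 increment; reduction = 1 × €65 = €65, leaving €4,062.
At €264,950 — income exceeds €262,900 by €2,050, which is 3 full-or-partial €1,000 increments; reduction = 3 × €65 = €195, leaving €3,932.
Lost: €4,062 − €3,932 = €130.

€130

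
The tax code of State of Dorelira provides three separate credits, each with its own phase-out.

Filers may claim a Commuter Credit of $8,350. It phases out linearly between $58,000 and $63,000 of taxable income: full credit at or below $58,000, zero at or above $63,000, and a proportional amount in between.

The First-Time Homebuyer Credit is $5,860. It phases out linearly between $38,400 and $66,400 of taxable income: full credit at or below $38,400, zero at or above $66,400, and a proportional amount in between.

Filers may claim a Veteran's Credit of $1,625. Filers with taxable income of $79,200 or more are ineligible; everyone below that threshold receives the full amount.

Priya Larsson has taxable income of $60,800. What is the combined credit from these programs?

Commuter Credit: $60,800 is $2,800 into a $5,000 phase-out range, leaving 2,200/5,000 of the credit: $8,350 × 2,200/5,000 = $3,674.
First-Time Homebuyer Credit: $60,800 is $22,400 into a $28,000 phase-out range, leaving 5,600/28,000 of the credit: $5,860 × 5,600/28,000 = $1,172.
Veteran's Credit: $60,800 is below the $79,200 cutoff, so the full $1,625 applies.
Total: $3,674 + $1,172 + $1,625 = $6,471.

$6,471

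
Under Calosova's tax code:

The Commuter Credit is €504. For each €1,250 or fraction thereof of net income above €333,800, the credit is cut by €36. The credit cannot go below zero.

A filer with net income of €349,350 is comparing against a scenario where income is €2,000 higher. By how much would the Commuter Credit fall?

At €349,350 — income exceeds €333,800 by €15,550, which is 13 full-or-partial €1,250 increments; reduction = 13 × €36 = €468, leaving €36.
At €351,350 — income exceeds €333,800 by €17,550 → 15 increments × €36 = €540 ≥ base, so the credit is €0.
Lost: €36 − €0 = €36.

€36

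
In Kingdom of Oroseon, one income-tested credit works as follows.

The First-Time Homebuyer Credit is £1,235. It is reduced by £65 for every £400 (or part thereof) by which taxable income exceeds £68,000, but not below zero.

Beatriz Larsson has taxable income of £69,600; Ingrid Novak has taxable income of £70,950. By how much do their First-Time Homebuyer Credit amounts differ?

£260

Beatriz (£69,600): First-Time Homebuyer Credit: income exceeds £68,000 by £1,600, which is 4 full-or-partial £400 increments; reduction = 4 × £65 = £260, leaving £975.
Ingrid (£70,950): First-Time Homebuyer Credit: income exceeds £68,000 by £2,950, which is 8 full-or-partial £400 increments; reduction = 8 × £65 = £520, leaving £715.
Difference: |£975 − £715| = £260.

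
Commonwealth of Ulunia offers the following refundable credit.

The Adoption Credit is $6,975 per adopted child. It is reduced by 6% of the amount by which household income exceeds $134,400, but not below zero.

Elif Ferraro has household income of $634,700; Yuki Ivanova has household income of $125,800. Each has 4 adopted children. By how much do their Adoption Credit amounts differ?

Elif ($634,700): Adoption Credit: base = 4 × $6,975 = $27,900. 6% of the $500,300 excess over $134,400 is $30,018 ≥ base, so the credit is $0.
Yuki ($125,800): Adoption Credit: base = 4 × $6,975 = $27,900. $125,800 is at or below the $134,400 threshold, so the full $27,900 applies.
Difference: |$0 − $27,900| = $27,900.

$27,900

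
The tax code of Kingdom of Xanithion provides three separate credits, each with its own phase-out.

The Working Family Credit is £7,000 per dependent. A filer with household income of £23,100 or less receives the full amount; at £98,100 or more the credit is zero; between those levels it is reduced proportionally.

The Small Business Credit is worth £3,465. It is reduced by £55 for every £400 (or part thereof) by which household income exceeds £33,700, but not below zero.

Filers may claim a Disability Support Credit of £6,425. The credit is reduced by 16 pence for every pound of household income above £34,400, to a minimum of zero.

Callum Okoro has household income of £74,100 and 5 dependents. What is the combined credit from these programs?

£11,273

Working Family Credit: base = 5 × £7,000 = £35,000. £74,100 is £51,000 into a £75,000 phase-out range, leaving 24,000/75,000 of the credit: £35,000 × 24,000/75,000 = £11,200.
Small Business Credit: income exceeds £33,700 by £40,400 → 101 increments × £55 = £5,555 ≥ base, so the credit is £0.
Disability Support Credit: 16% of the £39,700 excess over £34,400 is £6,352; credit = £6,425 − £6,352 = £73.
Total: £11,200 + £0 + £73 = £11,273.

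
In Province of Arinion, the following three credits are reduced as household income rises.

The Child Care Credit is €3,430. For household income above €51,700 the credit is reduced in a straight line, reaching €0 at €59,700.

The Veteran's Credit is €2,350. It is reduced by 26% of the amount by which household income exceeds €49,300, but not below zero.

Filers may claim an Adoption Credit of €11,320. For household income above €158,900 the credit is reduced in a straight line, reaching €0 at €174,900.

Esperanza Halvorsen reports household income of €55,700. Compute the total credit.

Child Care Credit: €55,700 is €4,000 into a €8,000 phase-out range, leaving 4,000/8,000 of the credit: €3,430 × 4,000/8,000 = €1,715.
Veteran's Credit: 26% of the €6,400 excess over €49,300 is €1,664; credit = €2,350 − €1,664 = €686.
Adoption Credit: €55,700 is at or below the €158,900 threshold, so the full €11,320 applies.
Total: €1,715 + €686 + €11,320 = €13,721.

€13,721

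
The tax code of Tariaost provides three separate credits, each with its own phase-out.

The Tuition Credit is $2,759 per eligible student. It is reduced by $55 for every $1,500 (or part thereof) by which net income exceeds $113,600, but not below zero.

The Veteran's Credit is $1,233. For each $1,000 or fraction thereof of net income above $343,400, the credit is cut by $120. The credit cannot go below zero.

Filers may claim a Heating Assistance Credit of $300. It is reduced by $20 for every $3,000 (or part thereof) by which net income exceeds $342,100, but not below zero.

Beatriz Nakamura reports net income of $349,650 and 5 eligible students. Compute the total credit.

$5,738

Tuition Credit: base = 5 × $2,759 = $13,795. income exceeds $113,600 by $236,050, which is 158 full-or-partial $1,500 increments; reduction = 158 × $55 = $8,690, leaving $5,105.
Veteran's Credit: income exceeds $343,400 by $6,250, which is 7 full-or-partial $1,000 increments; reduction = 7 × $120 = $840, leaving $393.
Heating Assistance Credit: income exceeds $342,100 by $7,550, which is 3 full-or-partial $3,000 increments; reduction = 3 × $20 = $60, leaving $240.
Total: $5,105 + $393 + $240 = $5,738.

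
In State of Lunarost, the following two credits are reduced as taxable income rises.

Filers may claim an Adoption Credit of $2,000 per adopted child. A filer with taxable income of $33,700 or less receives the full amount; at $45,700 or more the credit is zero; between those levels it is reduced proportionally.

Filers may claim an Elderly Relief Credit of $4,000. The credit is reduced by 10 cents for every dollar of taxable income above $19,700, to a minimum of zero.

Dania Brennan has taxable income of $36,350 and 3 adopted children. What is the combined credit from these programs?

$7,010

Adoption Credit: base = 3 × $2,000 = $6,000. $36,350 is $2,650 into a $12,000 phase-out range, leaving 9,350/12,000 of the credit: $6,000 × 9,350/12,000 = $4,675.
Elderly Relief Credit: 10% of the $16,650 excess over $19,700 is $1,665; credit = $4,000 − $1,665 = $2,335.
Total: $4,675 + $2,335 = $7,010.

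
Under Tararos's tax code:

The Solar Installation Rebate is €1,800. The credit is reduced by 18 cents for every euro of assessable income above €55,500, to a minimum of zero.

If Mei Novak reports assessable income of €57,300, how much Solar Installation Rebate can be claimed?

Solar Installation Rebate: 18% of the €1,800 excess over €55,500 is €324; credit = €1,800 − €324 = €1,476.

€1,476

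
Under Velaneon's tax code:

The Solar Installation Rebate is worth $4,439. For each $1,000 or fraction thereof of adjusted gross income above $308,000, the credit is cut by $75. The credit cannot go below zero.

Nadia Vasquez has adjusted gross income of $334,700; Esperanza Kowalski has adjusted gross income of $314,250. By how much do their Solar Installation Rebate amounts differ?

$1,500

Nadia ($334,700): Solar Installation Rebate: income exceeds $308,000 by $26,700, which is 27 full-or-partial $1,000 increments; reduction = 27 × $75 = $2,025, leaving $2,414.
Esperanza ($314,250): Solar Installation Rebate: income exceeds $308,000 by $6,250, which is 7 full-or-partial $1,000 increments; reduction = 7 × $75 = $525, leaving $3,914.
Difference: |$2,414 − $3,914| = $1,500.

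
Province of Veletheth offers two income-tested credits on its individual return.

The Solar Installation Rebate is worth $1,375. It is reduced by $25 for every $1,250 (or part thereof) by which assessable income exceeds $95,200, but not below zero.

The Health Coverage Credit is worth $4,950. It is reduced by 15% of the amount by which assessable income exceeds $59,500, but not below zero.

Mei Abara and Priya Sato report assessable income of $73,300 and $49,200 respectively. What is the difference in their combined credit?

Mei ($73,300): Solar Installation Rebate: $73,300 is at or below the $95,200 threshold, so the full $1,375 applies. Health Coverage Credit: 15% of the $13,800 excess over $59,500 is $2,070; credit = $4,950 − $2,070 = $2,880. total $1,375 + $2,880 = $4,255
Priya ($49,200): Solar Installation Rebate: $49,200 is at or below the $95,200 threshold, so the full $1,375 applies. Health Coverage Credit: $49,200 is at or below the $59,500 threshold, so the full $4,950 applies. total $1,375 + $4,950 = $6,325
Difference: |$4,255 − $6,325| = $2,070.

$2,070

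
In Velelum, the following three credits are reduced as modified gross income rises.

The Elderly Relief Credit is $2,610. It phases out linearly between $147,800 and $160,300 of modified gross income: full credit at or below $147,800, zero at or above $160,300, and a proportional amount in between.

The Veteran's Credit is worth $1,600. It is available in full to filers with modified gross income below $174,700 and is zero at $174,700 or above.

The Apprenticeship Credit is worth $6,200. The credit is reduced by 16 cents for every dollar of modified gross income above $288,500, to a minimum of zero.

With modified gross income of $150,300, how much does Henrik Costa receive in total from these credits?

Elderly Relief Credit: $150,300 is $2,500 into a $12,500 phase-out range, leaving 10,000/12,500 of the credit: $2,610 × 10,000/12,500 = $2,088.
Veteran's Credit: $150,300 is below the $174,700 cutoff, so the full $1,600 applies.
Apprenticeship Credit: $150,300 is at or below the $288,500 threshold, so the full $6,200 applies.
Total: $2,088 + $1,600 + $6,200 = $9,888.

$9,888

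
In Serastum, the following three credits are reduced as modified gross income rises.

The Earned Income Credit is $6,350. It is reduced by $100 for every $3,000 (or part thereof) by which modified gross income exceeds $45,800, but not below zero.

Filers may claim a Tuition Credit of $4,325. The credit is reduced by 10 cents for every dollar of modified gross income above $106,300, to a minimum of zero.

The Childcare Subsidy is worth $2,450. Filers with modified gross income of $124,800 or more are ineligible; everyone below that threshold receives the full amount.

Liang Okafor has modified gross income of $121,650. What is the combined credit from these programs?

$8,990

Earned Income Credit: income exceeds $45,800 by $75,850, which is 26 full-or-partial $3,000 increments; reduction = 26 × $100 = $2,600, leaving $3,750.
Tuition Credit: 10% of the $15,350 excess over $106,300 is $1,535; credit = $4,325 − $1,535 = $2,790.
Childcare Subsidy: $121,650 is below the $124,800 cutoff, so the full $2,450 applies.
Total: $3,750 + $2,790 + $2,450 = $8,990.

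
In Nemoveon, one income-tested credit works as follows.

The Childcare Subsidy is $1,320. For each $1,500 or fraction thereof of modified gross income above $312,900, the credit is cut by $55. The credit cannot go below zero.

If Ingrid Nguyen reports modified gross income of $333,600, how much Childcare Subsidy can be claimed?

Childcare Subsidy: income exceeds $312,900 by $20,700, which is 14 full-or-partial $1,500 increments; reduction = 14 × $55 = $770, leaving $550.

$550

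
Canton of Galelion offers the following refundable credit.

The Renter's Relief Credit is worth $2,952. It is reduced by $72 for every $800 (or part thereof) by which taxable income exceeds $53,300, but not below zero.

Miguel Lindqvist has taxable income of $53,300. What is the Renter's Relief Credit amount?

$2,952

Renter's Relief Credit: $53,300 is at or below the $53,300 threshold, so the full $2,952 applies.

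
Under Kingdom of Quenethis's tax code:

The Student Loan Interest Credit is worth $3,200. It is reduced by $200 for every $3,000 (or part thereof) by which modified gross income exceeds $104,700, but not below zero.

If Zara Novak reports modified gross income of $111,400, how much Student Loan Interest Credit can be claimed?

Student Loan Interest Credit: income exceeds $104,700 by $6,700, which is 3 full-or-partial $3,000 increments; reduction = 3 × $200 = $600, leaving $2,600.

$2,600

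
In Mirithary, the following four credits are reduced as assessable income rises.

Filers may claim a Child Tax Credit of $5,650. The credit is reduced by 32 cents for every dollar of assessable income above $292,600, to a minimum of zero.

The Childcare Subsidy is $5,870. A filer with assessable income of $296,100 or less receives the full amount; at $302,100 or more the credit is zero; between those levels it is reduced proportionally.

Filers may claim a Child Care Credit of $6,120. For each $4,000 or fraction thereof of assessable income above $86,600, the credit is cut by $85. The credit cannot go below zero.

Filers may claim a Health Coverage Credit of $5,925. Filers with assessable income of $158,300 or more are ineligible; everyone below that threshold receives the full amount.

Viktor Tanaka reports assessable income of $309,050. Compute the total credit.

Child Tax Credit: 32% of the $16,450 excess over $292,600 is $5,264; credit = $5,650 − $5,264 = $386.
Childcare Subsidy: $309,050 is at or above $302,100, so the credit is $0.
Child Care Credit: income exceeds $86,600 by $222,450, which is 56 full-or-partial $4,000 increments; reduction = 56 × $85 = $4,760, leaving $1,360.
Health Coverage Credit: $309,050 meets or exceeds the $158,300 cutoff, so the credit is $0.
Total: $386 + $0 + $1,360 + $0 = $1,746.

$1,746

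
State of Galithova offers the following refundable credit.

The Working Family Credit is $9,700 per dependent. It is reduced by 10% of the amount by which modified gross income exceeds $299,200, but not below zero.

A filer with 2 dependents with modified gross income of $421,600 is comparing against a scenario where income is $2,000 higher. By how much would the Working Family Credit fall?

At $421,600 — base = 2 × $9,700 = $19,400. 10% of the $122,400 excess over $299,200 is $12,240; credit = $19,400 − $12,240 = $7,160.
At $423,600 — base = 2 × $9,700 = $19,400. 10% of the $124,400 excess over $299,200 is $12,440; credit = $19,400 − $12,440 = $6,960.
Lost: $7,160 − $6,960 = $200.

$200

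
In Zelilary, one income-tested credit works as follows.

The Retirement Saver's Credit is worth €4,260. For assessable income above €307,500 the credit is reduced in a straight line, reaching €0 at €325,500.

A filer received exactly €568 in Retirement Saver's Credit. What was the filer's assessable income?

€323,100

€568 is 568/4,260 of the full €4,260, so 3,692/4,260 of the €18,000 range has been used: income = €307,500 + €18,000 × 3,692/4,260 = €323,100.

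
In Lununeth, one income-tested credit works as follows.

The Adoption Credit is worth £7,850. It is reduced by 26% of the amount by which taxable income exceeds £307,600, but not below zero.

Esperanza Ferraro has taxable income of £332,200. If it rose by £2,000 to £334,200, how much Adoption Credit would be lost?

At £332,200 — 26% of the £24,600 excess over £307,600 is £6,396; credit = £7,850 − £6,396 = £1,454.
At £334,200 — 26% of the £26,600 excess over £307,600 is £6,916; credit = £7,850 − £6,916 = £934.
Lost: £1,454 − £934 = £520.

£520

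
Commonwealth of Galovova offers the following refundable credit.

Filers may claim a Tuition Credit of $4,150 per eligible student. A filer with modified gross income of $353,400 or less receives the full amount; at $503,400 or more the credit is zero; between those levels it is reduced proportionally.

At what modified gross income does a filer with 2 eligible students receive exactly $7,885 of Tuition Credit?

Full credit = 2 × $4,150 = $8,300.
$7,885 is 7,885/8,300 of the full $8,300, so 415/8,300 of the $150,000 range has been used: income = $353,400 + $150,000 × 415/8,300 = $360,900.

$360,900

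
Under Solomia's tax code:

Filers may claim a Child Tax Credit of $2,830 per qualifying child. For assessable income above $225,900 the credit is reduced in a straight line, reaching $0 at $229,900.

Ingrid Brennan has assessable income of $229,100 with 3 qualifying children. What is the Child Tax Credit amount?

Child Tax Credit: base = 3 × $2,830 = $8,490. $229,100 is $3,200 into a $4,000 phase-out range, leaving 800/4,000 of the credit: $8,490 × 800/4,000 = $1,698.

$1,698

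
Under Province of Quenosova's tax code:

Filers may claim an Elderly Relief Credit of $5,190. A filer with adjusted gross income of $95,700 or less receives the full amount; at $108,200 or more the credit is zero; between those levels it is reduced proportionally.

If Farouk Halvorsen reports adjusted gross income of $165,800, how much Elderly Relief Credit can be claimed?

Elderly Relief Credit: $165,800 is at or above $108,200, so the credit is $0.

$0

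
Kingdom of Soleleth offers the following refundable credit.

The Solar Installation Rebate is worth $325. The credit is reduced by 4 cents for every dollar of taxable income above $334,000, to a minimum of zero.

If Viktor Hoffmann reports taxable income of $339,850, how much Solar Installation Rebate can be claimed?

Solar Installation Rebate: 4% of the $5,850 excess over $334,000 is $234; credit = $325 − $234 = $91.

$91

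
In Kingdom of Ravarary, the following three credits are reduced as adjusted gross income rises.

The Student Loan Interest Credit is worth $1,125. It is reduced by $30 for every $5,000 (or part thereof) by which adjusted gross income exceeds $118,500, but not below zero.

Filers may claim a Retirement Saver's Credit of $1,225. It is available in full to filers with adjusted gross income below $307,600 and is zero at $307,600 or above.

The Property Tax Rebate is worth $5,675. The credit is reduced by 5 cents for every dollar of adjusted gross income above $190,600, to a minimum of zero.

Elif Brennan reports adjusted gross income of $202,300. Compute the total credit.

Student Loan Interest Credit: income exceeds $118,500 by $83,800, which is 17 full-or-partial $5,000 increments; reduction = 17 × $30 = $510, leaving $615.
Retirement Saver's Credit: $202,300 is below the $307,600 cutoff, so the full $1,225 applies.
Property Tax Rebate: 5% of the $11,700 excess over $190,600 is $585; credit = $5,675 − $585 = $5,090.
Total: $615 + $1,225 + $5,090 = $6,930.

$6,930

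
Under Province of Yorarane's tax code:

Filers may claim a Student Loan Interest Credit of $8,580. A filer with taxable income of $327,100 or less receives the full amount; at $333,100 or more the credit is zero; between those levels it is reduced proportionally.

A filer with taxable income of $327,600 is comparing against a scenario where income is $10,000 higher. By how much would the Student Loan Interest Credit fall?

At $327,600 — $327,600 is $500 into a $6,000 phase-out range, leaving 5,500/6,000 of the credit: $8,580 × 5,500/6,000 = $7,865.
At $337,600 — $337,600 is at or above $333,100, so the credit is $0.
Lost: $7,865 − $0 = $7,865.

$7,865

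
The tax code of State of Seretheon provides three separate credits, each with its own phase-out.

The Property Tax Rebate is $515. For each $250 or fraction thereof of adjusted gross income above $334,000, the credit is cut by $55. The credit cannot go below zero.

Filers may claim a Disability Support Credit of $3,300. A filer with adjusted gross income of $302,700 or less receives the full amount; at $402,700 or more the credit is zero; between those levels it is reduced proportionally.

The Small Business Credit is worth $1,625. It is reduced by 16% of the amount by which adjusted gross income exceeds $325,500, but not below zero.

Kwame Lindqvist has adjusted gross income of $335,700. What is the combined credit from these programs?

$2,341

Property Tax Rebate: income exceeds $334,000 by $1,700, which is 7 full-or-partial $250 increments; reduction = 7 × $55 = $385, leaving $130.
Disability Support Credit: $335,700 is $33,000 into a $100,000 phase-out range, leaving 67,000/100,000 of the credit: $3,300 × 67,000/100,000 = $2,211.
Small Business Credit: 16% of the $10,200 excess over $325,500 is $1,632 ≥ base, so the credit is $0.
Total: $130 + $2,211 + $0 = $2,341.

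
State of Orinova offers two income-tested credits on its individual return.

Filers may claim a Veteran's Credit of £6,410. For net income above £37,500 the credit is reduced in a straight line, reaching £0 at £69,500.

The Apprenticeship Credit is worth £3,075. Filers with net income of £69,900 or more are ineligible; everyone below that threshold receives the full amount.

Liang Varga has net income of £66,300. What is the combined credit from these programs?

£3,716

Veteran's Credit: £66,300 is £28,800 into a £32,000 phase-out range, leaving 3,200/32,000 of the credit: £6,410 × 3,200/32,000 = £641.
Apprenticeship Credit: £66,300 is below the £69,900 cutoff, so the full £3,075 applies.
Total: £641 + £3,075 = £3,716.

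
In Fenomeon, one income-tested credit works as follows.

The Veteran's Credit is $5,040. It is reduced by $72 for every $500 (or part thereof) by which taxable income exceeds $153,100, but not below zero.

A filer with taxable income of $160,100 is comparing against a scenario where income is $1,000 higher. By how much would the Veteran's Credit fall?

At $160,100 — income exceeds $153,100 by $7,000, which is 14 full-or-partial $500 increments; reduction = 14 × $72 = $1,008, leaving $4,032.
At $161,100 — income exceeds $153,100 by $8,000, which is 16 full-or-partial $500 increments; reduction = 16 × $72 = $1,152, leaving $3,888.
Lost: $4,032 − $3,888 = $144.

$144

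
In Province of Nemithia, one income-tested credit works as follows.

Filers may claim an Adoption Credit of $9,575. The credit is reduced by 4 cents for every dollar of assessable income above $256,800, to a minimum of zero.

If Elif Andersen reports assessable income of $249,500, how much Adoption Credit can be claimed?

Adoption Credit: $249,500 is at or below the $256,800 threshold, so the full $9,575 applies.

$9,575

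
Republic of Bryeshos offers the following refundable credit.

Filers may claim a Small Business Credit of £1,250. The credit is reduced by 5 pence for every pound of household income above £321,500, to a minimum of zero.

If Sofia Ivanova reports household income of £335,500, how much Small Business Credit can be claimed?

Small Business Credit: 5% of the £14,000 excess over £321,500 is £700; credit = £1,250 − £700 = £550.

£550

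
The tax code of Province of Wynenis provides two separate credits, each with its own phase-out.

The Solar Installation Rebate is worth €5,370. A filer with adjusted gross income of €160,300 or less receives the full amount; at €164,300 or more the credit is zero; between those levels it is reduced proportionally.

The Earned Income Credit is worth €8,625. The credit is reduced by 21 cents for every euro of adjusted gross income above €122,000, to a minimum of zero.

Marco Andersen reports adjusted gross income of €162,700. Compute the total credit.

€2,226

Solar Installation Rebate: €162,700 is €2,400 into a €4,000 phase-out range, leaving 1,600/4,000 of the credit: €5,370 × 1,600/4,000 = €2,148.
Earned Income Credit: 21% of the €40,700 excess over €122,000 is €8,547; credit = €8,625 − €8,547 = €78.
Total: €2,148 + €78 = €2,226.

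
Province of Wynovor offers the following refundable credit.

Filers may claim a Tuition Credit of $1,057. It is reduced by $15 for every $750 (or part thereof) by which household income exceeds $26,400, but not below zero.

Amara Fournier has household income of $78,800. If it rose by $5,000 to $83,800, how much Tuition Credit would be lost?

$7

At $78,800 — income exceeds $26,400 by $52,400, which is 70 full-or-partial $750 increments; reduction = 70 × $15 = $1,050, leaving $7.
At $83,800 — income exceeds $26,400 by $57,400 → 77 increments × $15 = $1,155 ≥ base, so the credit is $0.
Lost: $7 − $0 = $7.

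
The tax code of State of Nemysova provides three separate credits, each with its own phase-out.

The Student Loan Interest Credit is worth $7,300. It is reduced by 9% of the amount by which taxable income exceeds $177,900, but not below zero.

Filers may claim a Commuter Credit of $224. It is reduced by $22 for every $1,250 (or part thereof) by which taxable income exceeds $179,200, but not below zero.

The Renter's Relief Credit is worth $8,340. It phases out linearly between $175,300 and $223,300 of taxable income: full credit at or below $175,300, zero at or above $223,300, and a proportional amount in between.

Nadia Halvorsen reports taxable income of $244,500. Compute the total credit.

Student Loan Interest Credit: 9% of the $66,600 excess over $177,900 is $5,994; credit = $7,300 − $5,994 = $1,306.
Commuter Credit: income exceeds $179,200 by $65,300 → 53 increments × $22 = $1,166 ≥ base, so the credit is $0.
Renter's Relief Credit: $244,500 is at or above $223,300, so the credit is $0.
Total: $1,306 + $0 + $0 = $1,306.

$1,306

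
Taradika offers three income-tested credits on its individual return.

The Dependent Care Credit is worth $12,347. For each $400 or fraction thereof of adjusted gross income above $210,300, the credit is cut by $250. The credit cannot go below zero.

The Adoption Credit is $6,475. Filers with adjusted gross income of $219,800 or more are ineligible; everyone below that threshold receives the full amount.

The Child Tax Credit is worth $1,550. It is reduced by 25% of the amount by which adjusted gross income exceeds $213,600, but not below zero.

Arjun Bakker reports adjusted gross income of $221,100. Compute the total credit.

Dependent Care Credit: income exceeds $210,300 by $10,800, which is 27 full-or-partial $400 increments; reduction = 27 × $250 = $6,750, leaving $5,597.
Adoption Credit: $221,100 meets or exceeds the $219,800 cutoff, so the credit is $0.
Child Tax Credit: 25% of the $7,500 excess over $213,600 is $1,875 ≥ base, so the credit is $0.
Total: $5,597 + $0 + $0 = $5,597.

$5,597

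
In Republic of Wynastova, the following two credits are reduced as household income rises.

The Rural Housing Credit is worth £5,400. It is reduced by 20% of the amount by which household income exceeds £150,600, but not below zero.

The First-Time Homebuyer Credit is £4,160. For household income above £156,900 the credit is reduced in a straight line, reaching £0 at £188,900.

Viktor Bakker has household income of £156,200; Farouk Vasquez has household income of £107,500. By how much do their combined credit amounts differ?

Viktor (£156,200): Rural Housing Credit: 20% of the £5,600 excess over £150,600 is £1,120; credit = £5,400 − £1,120 = £4,280. First-Time Homebuyer Credit: £156,200 is at or below the £156,900 threshold, so the full £4,160 applies. total £4,280 + £4,160 = £8,440
Farouk (£107,500): Rural Housing Credit: £107,500 is at or below the £150,600 threshold, so the full £5,400 applies. First-Time Homebuyer Credit: £107,500 is at or below the £156,900 threshold, so the full £4,160 applies. total £5,400 + £4,160 = £9,560
Difference: |£8,440 − £9,560| = £1,120.

£1,120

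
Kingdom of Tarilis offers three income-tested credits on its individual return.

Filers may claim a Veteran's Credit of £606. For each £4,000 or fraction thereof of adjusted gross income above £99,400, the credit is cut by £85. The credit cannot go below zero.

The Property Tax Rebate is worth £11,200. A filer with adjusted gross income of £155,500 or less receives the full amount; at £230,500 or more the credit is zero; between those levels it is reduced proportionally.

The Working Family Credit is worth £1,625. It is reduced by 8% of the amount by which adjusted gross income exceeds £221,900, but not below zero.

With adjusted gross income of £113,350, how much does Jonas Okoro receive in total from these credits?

£13,091

Veteran's Credit: income exceeds £99,400 by £13,950, which is 4 full-or-partial £4,000 increments; reduction = 4 × £85 = £340, leaving £266.
Property Tax Rebate: £113,350 is at or below the £155,500 threshold, so the full £11,200 applies.
Working Family Credit: £113,350 is at or below the £221,900 threshold, so the full £1,625 applies.
Total: £266 + £11,200 + £1,625 = £13,091.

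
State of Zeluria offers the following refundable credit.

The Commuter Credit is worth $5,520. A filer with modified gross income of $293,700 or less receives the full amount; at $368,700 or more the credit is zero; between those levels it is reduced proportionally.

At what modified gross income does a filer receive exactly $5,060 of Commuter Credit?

$299,950

$5,060 is 5,060/5,520 of the full $5,520, so 460/5,520 of the $75,000 range has been used: income = $293,700 + $75,000 × 460/5,520 = $299,950.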